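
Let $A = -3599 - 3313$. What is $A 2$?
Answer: $-13824$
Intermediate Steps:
$A = -6912$ ($A = -3599 - 3313 = -6912$)
$A 2 = \left(-6912\right) 2 = -13824$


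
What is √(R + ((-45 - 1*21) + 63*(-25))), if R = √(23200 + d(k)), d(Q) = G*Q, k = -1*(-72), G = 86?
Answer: √(-1641 + 4*√1837) ≈ 38.335*I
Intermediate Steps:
k = 72
d(Q) = 86*Q
R = 4*√1837 (R = √(23200 + 86*72) = √(23200 + 6192) = √29392 = 4*√1837 ≈ 171.44)
√(R + ((-45 - 1*21) + 63*(-25))) = √(4*√1837 + ((-45 - 1*21) + 63*(-25))) = √(4*√1837 + ((-45 - 21) - 1575)) = √(4*√1837 + (-66 - 1575)) = √(4*√1837 - 1641) = √(-1641 + 4*√1837)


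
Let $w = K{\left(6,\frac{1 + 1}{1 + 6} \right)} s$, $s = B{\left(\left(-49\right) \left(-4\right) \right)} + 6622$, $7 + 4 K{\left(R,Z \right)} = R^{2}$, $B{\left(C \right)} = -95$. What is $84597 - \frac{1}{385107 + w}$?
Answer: $\frac{146328361463}{1729711} \approx 84597.0$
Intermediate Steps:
$K{\left(R,Z \right)} = - \frac{7}{4} + \frac{R^{2}}{4}$
$s = 6527$ ($s = -95 + 6622 = 6527$)
$w = \frac{189283}{4}$ ($w = \left(- \frac{7}{4} + \frac{6^{2}}{4}\right) 6527 = \left(- \frac{7}{4} + \frac{1}{4} \cdot 36\right) 6527 = \left(- \frac{7}{4} + 9\right) 6527 = \frac{29}{4} \cdot 6527 = \frac{189283}{4} \approx 47321.0$)
$84597 - \frac{1}{385107 + w} = 84597 - \frac{1}{385107 + \frac{189283}{4}} = 84597 - \frac{1}{\frac{1729711}{4}} = 84597 - \frac{4}{1729711} = \frac{146328361463}{1729711}$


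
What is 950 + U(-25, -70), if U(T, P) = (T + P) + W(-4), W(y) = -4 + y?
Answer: 847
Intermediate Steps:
U(T, P) = -8 + P + T (U(T, P) = (T + P) + (-4 - 4) = (P + T) - 8 = -8 + P + T)
950 + U(-25, -70) = 950 + (-8 - 70 - 25) = 950 - 103 = 847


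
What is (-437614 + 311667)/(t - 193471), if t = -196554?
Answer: 125947/390025 ≈ 0.32292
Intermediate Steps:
(-437614 + 311667)/(t - 193471) = (-437614 + 311667)/(-196554 - 193471) = -125947/(-390025) = -125947*(-1/390025) = 125947/390025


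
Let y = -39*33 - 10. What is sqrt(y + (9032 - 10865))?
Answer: I*sqrt(3130) ≈ 55.946*I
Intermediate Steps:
y = -1297 (y = -1287 - 10 = -1297)
sqrt(y + (9032 - 10865)) = sqrt(-1297 + (9032 - 10865)) = sqrt(-1297 - 1833) = sqrt(-3130) = I*sqrt(3130)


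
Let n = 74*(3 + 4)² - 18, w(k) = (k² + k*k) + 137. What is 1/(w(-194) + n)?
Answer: 1/79017 ≈ 1.2656e-5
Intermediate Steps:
w(k) = 137 + 2*k² (w(k) = (k² + k²) + 137 = 2*k² + 137 = 137 + 2*k²)
n = 3608 (n = 74*7² - 18 = 74*49 - 18 = 3626 - 18 = 3608)
1/(w(-194) + n) = 1/((137 + 2*(-194)²) + 3608) = 1/((137 + 2*37636) + 3608) = 1/((137 + 75272) + 3608) = 1/(75409 + 3608) = 1/79017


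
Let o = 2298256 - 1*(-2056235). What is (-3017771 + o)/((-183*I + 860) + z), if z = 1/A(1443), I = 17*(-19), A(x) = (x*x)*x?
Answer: 1004105735893260/45046993293871 ≈ 22.290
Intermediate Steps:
A(x) = x**3 (A(x) = x**2*x = x**3)
I = -323
z = 1/3004685307 (z = 1/(1443**3) = 1/3004685307 ≈ 3.3281e-10)
o = 4354491 (o = 2298256 + 2056235 = 4354491)
(-3017771 + o)/((-183*I + 860) + z) = (-3017771 + 4354491)/((-183*(-323) + 860) + 1/3004685307) = 1336720/((59109 + 860) + 1/3004685307) = 1336720/(59969 + 1/3004685307) = 1336720/(180187973175484/3004685307) = 1336720*(3004685307/180187973175484) = 1004105735893260/45046993293871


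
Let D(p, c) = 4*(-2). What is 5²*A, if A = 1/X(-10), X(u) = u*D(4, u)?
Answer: 5/16 ≈ 0.31250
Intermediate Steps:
D(p, c) = -8
X(u) = -8*u (X(u) = u*(-8) = -8*u)
A = 1/80 (A = 1/(-8*(-10)) = 1/80 ≈ 0.012500)
5²*A = 5²*(1/80) = 25*(1/80) = 5/16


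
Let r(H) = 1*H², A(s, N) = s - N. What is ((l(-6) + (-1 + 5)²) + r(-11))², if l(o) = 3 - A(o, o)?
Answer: 19600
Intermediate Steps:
l(o) = 3 (l(o) = 3 - (o - o) = 3 - 1*0 = 3 + 0 = 3)
r(H) = H²
((l(-6) + (-1 + 5)²) + r(-11))² = ((3 + (-1 + 5)²) + (-11)²)² = ((3 + 4²) + 121)² = ((3 + 16) + 121)² = (19 + 121)² = 140² = 19600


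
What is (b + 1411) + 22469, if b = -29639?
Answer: -5759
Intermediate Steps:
(b + 1411) + 22469 = (-29639 + 1411) + 22469 = -28228 + 22469 = -5759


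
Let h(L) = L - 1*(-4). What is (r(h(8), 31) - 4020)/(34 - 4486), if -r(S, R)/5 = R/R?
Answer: 575/636 ≈ 0.90409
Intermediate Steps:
h(L) = 4 + L (h(L) = L + 4 = 4 + L)
r(S, R) = -5 (r(S, R) = -5*R/R = -5*1 = -5)
(r(h(8), 31) - 4020)/(34 - 4486) = (-5 - 4020)/(34 - 4486) = -4025/(-4452) = -4025*(-1/4452) = 575/636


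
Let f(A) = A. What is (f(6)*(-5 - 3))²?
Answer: 2304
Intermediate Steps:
(f(6)*(-5 - 3))² = (6*(-5 - 3))² = (6*(-8))² = (-48)² = 2304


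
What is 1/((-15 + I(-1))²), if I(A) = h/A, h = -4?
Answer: 1/121 ≈ 0.0082645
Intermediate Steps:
I(A) = -4/A
1/((-15 + I(-1))²) = 1/((-15 - 4/(-1))²) = 1/((-15 - 4*(-1))²) = 1/((-15 + 4)²) = 1/((-11)²) = 1/121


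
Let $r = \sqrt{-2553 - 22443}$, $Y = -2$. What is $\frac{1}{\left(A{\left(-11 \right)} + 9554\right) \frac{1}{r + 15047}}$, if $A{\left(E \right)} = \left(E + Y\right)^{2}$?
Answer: $\frac{15047}{9723} + \frac{2 i \sqrt{6249}}{9723} \approx 1.5476 + 0.016261 i$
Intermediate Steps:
$A{\left(E \right)} = \left(-2 + E\right)^{2}$ ($A{\left(E \right)} = \left(E - 2\right)^{2} = \left(-2 + E\right)^{2}$)
$r = 2 i \sqrt{6249}$ ($r = \sqrt{-24996} = 2 i \sqrt{6249} \approx 158.1 i$)
$\frac{1}{\left(A{\left(-11 \right)} + 9554\right) \frac{1}{r + 15047}} = \frac{1}{\left(\left(-2 - 11\right)^{2} + 9554\right) \frac{1}{2 i \sqrt{6249} + 15047}} = \frac{1}{\left(\left(-13\right)^{2} + 9554\right) \frac{1}{15047 + 2 i \sqrt{6249}}} = \frac{1}{\left(169 + 9554\right) \frac{1}{15047 + 2 i \sqrt{6249}}} = \frac{1}{9723 \frac{1}{15047 + 2 i \sqrt{6249}}} = \frac{15047}{9723} + \frac{2 i \sqrt{6249}}{9723}$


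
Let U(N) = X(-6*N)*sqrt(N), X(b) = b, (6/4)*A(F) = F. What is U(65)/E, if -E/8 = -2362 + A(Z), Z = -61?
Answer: -585*sqrt(65)/28832 ≈ -0.16358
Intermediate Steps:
A(F) = 2*F/3
E = 57664/3 (E = -8*(-2362 + (2/3)*(-61)) = -8*(-2362 - 122/3) = -8*(-7208/3) = 57664/3 ≈ 19221.)
U(N) = -6*N**(3/2) (U(N) = (-6*N)*sqrt(N) = -6*N**(3/2))
U(65)/E = (-390*sqrt(65))/(57664/3) = -390*sqrt(65)*(3/57664) = -585*sqrt(65)/28832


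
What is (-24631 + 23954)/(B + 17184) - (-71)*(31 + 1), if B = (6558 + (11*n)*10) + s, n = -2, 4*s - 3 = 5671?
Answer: 113328278/49881 ≈ 2272.0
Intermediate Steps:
s = 2837/2 (s = 3/4 + (1/4)*5671 = 3/4 + 5671/4 = 2837/2 ≈ 1418.5)
B = 15513/2 (B = (6558 + (11*(-2))*10) + 2837/2 = (6558 - 22*10) + 2837/2 = (6558 - 220) + 2837/2 = 6338 + 2837/2 = 15513/2 ≈ 7756.5)
(-24631 + 23954)/(B + 17184) - (-71)*(31 + 1) = (-24631 + 23954)/(15513/2 + 17184) - (-71)*(31 + 1) = -677/49881/2 - (-71)*32 = -677*2/49881 - 1*(-2272) = -1354/49881 + 2272 = 113328278/49881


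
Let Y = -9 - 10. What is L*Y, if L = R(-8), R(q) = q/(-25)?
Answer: -152/25 ≈ -6.0800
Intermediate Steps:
R(q) = -q/25 (R(q) = q*(-1/25) = -q/25)
L = 8/25 (L = -1/25*(-8) = 8/25 ≈ 0.32000)
Y = -19
L*Y = (8/25)*(-19) = -152/25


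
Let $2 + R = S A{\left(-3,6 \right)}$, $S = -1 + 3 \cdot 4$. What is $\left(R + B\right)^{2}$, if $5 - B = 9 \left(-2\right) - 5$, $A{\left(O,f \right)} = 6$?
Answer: $8464$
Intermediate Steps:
$S = 11$ ($S = -1 + 12 = 11$)
$B = 28$ ($B = 5 - \left(9 \left(-2\right) - 5\right) = 5 - \left(-18 - 5\right) = 5 - -23 = 5 + 23 = 28$)
$R = 64$ ($R = -2 + 11 \cdot 6 = -2 + 66 = 64$)
$\left(R + B\right)^{2} = \left(64 + 28\right)^{2} = 92^{2} = 8464$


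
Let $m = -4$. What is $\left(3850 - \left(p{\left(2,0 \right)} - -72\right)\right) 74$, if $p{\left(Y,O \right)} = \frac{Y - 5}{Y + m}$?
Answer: $279461$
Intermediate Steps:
$p{\left(Y,O \right)} = \frac{-5 + Y}{-4 + Y}$ ($p{\left(Y,O \right)} = \frac{Y - 5}{Y - 4} = \frac{-5 + Y}{-4 + Y}$)
$\left(3850 - \left(p{\left(2,0 \right)} - -72\right)\right) 74 = \left(3850 - \left(\frac{-5 + 2}{-4 + 2} - -72\right)\right) 74 = \left(3850 - \left(\frac{1}{-2} \left(-3\right) + 72\right)\right) 74 = \left(3850 - \left(\left(- \frac{1}{2}\right) \left(-3\right) + 72\right)\right) 74 = \left(3850 - \left(\frac{3}{2} + 72\right)\right) 74 = \left(3850 - \frac{147}{2}\right) 74 = \frac{7553}{2} \cdot 74 = 279461$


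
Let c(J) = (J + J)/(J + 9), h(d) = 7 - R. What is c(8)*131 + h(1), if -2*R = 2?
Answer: 2232/17 ≈ 131.29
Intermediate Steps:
R = -1 (R = -½*2 = -1)
h(d) = 8 (h(d) = 7 - 1*(-1) = 7 + 1 = 8)
c(J) = 2*J/(9 + J) (c(J) = (2*J)/(9 + J) = 2*J/(9 + J))
c(8)*131 + h(1) = (2*8/(9 + 8))*131 + 8 = (2*8/17)*131 + 8 = (2*8*(1/17))*131 + 8 = (16/17)*131 + 8 = 2096/17 + 8 = 2232/17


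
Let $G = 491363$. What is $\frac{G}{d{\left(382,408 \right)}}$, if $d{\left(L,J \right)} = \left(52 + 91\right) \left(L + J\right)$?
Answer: $\frac{491363}{112970} \approx 4.3495$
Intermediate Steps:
$d{\left(L,J \right)} = 143 J + 143 L$ ($d{\left(L,J \right)} = 143 \left(J + L\right) = 143 J + 143 L$)
$\frac{G}{d{\left(382,408 \right)}} = \frac{491363}{143 \cdot 408 + 143 \cdot 382} = \frac{491363}{58344 + 54626} = \frac{491363}{112970}$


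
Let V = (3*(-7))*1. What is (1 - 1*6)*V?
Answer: 105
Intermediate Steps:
V = -21 (V = -21*1 = -21)
(1 - 1*6)*V = (1 - 1*6)*(-21) = (1 - 6)*(-21) = -5*(-21) = 105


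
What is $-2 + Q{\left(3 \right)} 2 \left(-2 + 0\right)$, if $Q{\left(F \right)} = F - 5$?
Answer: $6$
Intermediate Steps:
$Q{\left(F \right)} = -5 + F$
$-2 + Q{\left(3 \right)} 2 \left(-2 + 0\right) = -2 + \left(-5 + 3\right) 2 \left(-2 + 0\right) = -2 - 2 \cdot 2 \left(-2\right) = -2 - -8 = -2 + 8 = 6$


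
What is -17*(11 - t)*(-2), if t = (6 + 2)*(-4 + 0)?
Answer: 1462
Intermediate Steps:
t = -32 (t = 8*(-4) = -32)
-17*(11 - t)*(-2) = -17*(11 - 1*(-32))*(-2) = -17*(11 + 32)*(-2) = -17*43*(-2) = -731*(-2) = 1462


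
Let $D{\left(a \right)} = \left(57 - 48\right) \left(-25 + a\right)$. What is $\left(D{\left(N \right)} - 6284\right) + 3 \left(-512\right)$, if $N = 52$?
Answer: $-7577$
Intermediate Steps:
$D{\left(a \right)} = -225 + 9 a$ ($D{\left(a \right)} = 9 \left(-25 + a\right) = -225 + 9 a$)
$\left(D{\left(N \right)} - 6284\right) + 3 \left(-512\right) = \left(\left(-225 + 9 \cdot 52\right) - 6284\right) + 3 \left(-512\right) = \left(\left(-225 + 468\right) - 6284\right) - 1536 = \left(243 - 6284\right) - 1536 = -6041 - 1536 = -7577$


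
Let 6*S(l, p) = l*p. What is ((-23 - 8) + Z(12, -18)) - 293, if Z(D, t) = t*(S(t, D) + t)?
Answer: 648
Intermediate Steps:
S(l, p) = l*p/6 (S(l, p) = (l*p)/6 = l*p/6)
Z(D, t) = t*(t + D*t/6) (Z(D, t) = t*(t*D/6 + t) = t*(D*t/6 + t) = t*(t + D*t/6))
((-23 - 8) + Z(12, -18)) - 293 = ((-23 - 8) + (⅙)*(-18)²*(6 + 12)) - 293 = (-31 + (⅙)*324*18) - 293 = (-31 + 972) - 293 = 941 - 293 = 648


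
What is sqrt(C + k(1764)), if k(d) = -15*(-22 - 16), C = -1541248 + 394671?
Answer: I*sqrt(1146007) ≈ 1070.5*I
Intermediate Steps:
C = -1146577
k(d) = 570 (k(d) = -15*(-38) = 570)
sqrt(C + k(1764)) = sqrt(-1146577 + 570) = sqrt(-1146007) = I*sqrt(1146007)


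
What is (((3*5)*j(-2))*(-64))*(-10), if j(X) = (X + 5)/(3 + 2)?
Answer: 5760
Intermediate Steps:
j(X) = 1 + X/5 (j(X) = (5 + X)/5 = (5 + X)*(1/5) = 1 + X/5)
(((3*5)*j(-2))*(-64))*(-10) = (((3*5)*(1 + (1/5)*(-2)))*(-64))*(-10) = ((15*(1 - 2/5))*(-64))*(-10) = ((15*(3/5))*(-64))*(-10) = (9*(-64))*(-10) = -576*(-10) = 5760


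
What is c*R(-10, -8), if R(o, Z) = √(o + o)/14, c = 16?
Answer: 16*I*√5/7 ≈ 5.111*I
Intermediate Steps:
R(o, Z) = √2*√o/14 (R(o, Z) = √(2*o)*(1/14) = (√2*√o)*(1/14) = √2*√o/14)
c*R(-10, -8) = 16*(√2*√(-10)/14) = 16*(√2*(I*√10)/14) = 16*(I*√5/7) = 16*I*√5/7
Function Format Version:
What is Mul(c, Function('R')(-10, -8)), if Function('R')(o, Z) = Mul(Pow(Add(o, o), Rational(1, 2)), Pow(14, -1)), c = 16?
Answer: Mul(Rational(16, 7), I, Pow(5, Rational(1, 2))) ≈ Mul(5.1110, I)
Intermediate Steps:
Function('R')(o, Z) = Mul(Rational(1, 14), Pow(2, Rational(1, 2)), Pow(o, Rational(1, 2))) (Function('R')(o, Z) = Mul(Pow(Mul(2, o), Rational(1, 2)), Rational(1, 14)) = Mul(Mul(Pow(2, Rational(1, 2)), Pow(o, Rational(1, 2))), Rational(1, 14)) = Mul(Rational(1, 14), Pow(2, Rational(1, 2)), Pow(o, Rational(1, 2))))
Mul(c, Function('R')(-10, -8)) = Mul(16, Mul(Rational(1, 14), Pow(2, Rational(1, 2)), Pow(-10, Rational(1, 2)))) = Mul(16, Mul(Rational(1, 14), Pow(2, Rational(1, 2)), Mul(I, Pow(10, Rational(1, 2))))) = Mul(16, Mul(Rational(1, 7), I, Pow(5, Rational(1, 2)))) = Mul(Rational(16, 7), I, Pow(5, Rational(1, 2)))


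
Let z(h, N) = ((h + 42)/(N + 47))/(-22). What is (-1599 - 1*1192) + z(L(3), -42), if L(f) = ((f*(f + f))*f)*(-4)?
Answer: -153418/55 ≈ -2789.4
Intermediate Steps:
L(f) = -8*f**3 (L(f) = ((f*(2*f))*f)*(-4) = ((2*f**2)*f)*(-4) = (2*f**3)*(-4) = -8*f**3)
z(h, N) = -(42 + h)/(22*(47 + N)) (z(h, N) = ((42 + h)/(47 + N))*(-1/22) = -(42 + h)/(22*(47 + N)))
(-1599 - 1*1192) + z(L(3), -42) = (-1599 - 1*1192) + (-42 - (-8)*3**3)/(22*(47 - 42)) = (-1599 - 1192) + (1/22)*(-42 - (-8)*27)/5 = -2791 + (1/22)*(1/5)*(-42 - 1*(-216)) = -2791 + (1/22)*(1/5)*(-42 + 216) = -2791 + (1/22)*(1/5)*174 = -2791 + 87/55 = -153418/55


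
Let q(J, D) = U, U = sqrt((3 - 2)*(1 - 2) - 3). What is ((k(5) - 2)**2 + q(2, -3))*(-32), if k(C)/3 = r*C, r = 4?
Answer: -107648 - 64*I ≈ -1.0765e+5 - 64.0*I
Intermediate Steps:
k(C) = 12*C (k(C) = 3*(4*C) = 12*C)
U = 2*I (U = sqrt(1*(-1) - 3) = sqrt(-1 - 3) = sqrt(-4) = 2*I ≈ 2.0*I)
q(J, D) = 2*I
((k(5) - 2)**2 + q(2, -3))*(-32) = ((12*5 - 2)**2 + 2*I)*(-32) = ((60 - 2)**2 + 2*I)*(-32) = (58**2 + 2*I)*(-32) = (3364 + 2*I)*(-32) = -107648 - 64*I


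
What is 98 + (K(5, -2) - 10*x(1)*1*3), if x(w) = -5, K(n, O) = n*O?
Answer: 238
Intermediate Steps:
K(n, O) = O*n
98 + (K(5, -2) - 10*x(1)*1*3) = 98 + (-2*5 - 10*(-5*1)*3) = 98 + (-10 - (-50)*3) = 98 + (-10 - 10*(-15)) = 98 + (-10 + 150) = 98 + 140 = 238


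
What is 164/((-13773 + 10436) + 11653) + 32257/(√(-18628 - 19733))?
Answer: 41/2079 - 32257*I*√38361/38361 ≈ 0.019721 - 164.69*I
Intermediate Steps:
164/((-13773 + 10436) + 11653) + 32257/(√(-18628 - 19733)) = 164/(-3337 + 11653) + 32257/(√(-38361)) = 164/8316 + 32257/((I*√38361)) = 164*(1/8316) + 32257*(-I*√38361/38361) = 41/2079 - 32257*I*√38361/38361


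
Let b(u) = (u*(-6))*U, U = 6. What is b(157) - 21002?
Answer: -26654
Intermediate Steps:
b(u) = -36*u (b(u) = (u*(-6))*6 = -6*u*6 = -36*u)
b(157) - 21002 = -36*157 - 21002 = -5652 - 21002 = -26654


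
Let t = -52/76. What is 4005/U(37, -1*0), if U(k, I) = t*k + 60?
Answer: 76095/659 ≈ 115.47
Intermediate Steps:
t = -13/19 (t = -52*1/76 = -13/19 ≈ -0.68421)
U(k, I) = 60 - 13*k/19 (U(k, I) = -13*k/19 + 60 = 60 - 13*k/19)
4005/U(37, -1*0) = 4005/(60 - 13/19*37) = 4005/(60 - 481/19) = 4005/(659/19) = 4005*(19/659) = 76095/659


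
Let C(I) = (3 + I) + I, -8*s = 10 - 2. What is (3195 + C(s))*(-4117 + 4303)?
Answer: 594456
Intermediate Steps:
s = -1 (s = -(10 - 2)/8 = -1/8*8 = -1)
C(I) = 3 + 2*I
(3195 + C(s))*(-4117 + 4303) = (3195 + (3 + 2*(-1)))*(-4117 + 4303) = (3195 + (3 - 2))*186 = (3195 + 1)*186 = 3196*186 = 594456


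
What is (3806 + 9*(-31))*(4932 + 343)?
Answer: 18604925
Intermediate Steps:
(3806 + 9*(-31))*(4932 + 343) = (3806 - 279)*5275 = 3527*5275 = 18604925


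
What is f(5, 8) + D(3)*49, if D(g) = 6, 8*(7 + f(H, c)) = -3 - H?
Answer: 286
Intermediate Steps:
f(H, c) = -59/8 - H/8 (f(H, c) = -7 + (-3 - H)/8 = -7 + (-3/8 - H/8) = -59/8 - H/8)
f(5, 8) + D(3)*49 = (-59/8 - 1/8*5) + 6*49 = (-59/8 - 5/8) + 294 = -8 + 294 = 286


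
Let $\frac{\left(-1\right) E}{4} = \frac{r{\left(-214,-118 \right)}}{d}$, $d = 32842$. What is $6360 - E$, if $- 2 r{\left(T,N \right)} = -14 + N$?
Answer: $\frac{104437692}{16421} \approx 6360.0$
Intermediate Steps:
$r{\left(T,N \right)} = 7 - \frac{N}{2}$ ($r{\left(T,N \right)} = - \frac{-14 + N}{2} = 7 - \frac{N}{2}$)
$E = - \frac{132}{16421}$ ($E = - 4 \frac{7 - -59}{32842} = - 4 \left(7 + 59\right) \frac{1}{32842} = - 4 \cdot 66 \cdot \frac{1}{32842} = \left(-4\right) \frac{33}{16421} = - \frac{132}{16421} \approx -0.0080385$)
$6360 - E = 6360 - - \frac{132}{16421} = 6360 + \frac{132}{16421} = \frac{104437692}{16421}$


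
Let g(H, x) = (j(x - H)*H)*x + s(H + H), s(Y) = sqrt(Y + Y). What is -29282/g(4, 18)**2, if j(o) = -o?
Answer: -14641/504008 ≈ -0.029049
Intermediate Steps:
s(Y) = sqrt(2)*sqrt(Y) (s(Y) = sqrt(2*Y) = sqrt(2)*sqrt(Y))
g(H, x) = 2*sqrt(H) + H*x*(H - x) (g(H, x) = ((-(x - H))*H)*x + sqrt(2)*sqrt(H + H) = ((H - x)*H)*x + sqrt(2)*sqrt(2*H) = (H*(H - x))*x + sqrt(2)*(sqrt(2)*sqrt(H)) = H*x*(H - x) + 2*sqrt(H) = 2*sqrt(H) + H*x*(H - x))
-29282/g(4, 18)**2 = -29282/(2*sqrt(4) + 4*18*(4 - 1*18))**2 = -29282/(2*2 + 4*18*(4 - 18))**2 = -29282/(4 + 4*18*(-14))**2 = -29282/(4 - 1008)**2 = -29282/((-1004)**2) = -29282/1008016 = -29282*1/1008016 = -14641/504008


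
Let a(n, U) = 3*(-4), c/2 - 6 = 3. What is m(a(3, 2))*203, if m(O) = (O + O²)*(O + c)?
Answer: 160776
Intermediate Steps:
c = 18 (c = 12 + 2*3 = 12 + 6 = 18)
a(n, U) = -12
m(O) = (18 + O)*(O + O²) (m(O) = (O + O²)*(O + 18) = (O + O²)*(18 + O) = (18 + O)*(O + O²))
m(a(3, 2))*203 = -12*(18 + (-12)² + 19*(-12))*203 = -12*(18 + 144 - 228)*203 = -12*(-66)*203 = 792*203 = 160776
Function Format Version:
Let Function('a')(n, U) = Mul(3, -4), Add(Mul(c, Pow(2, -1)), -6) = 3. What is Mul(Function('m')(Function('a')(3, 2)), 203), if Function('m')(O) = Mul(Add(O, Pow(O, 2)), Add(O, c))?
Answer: 160776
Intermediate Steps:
c = 18 (c = Add(12, Mul(2, 3)) = Add(12, 6) = 18)
Function('a')(n, U) = -12
Function('m')(O) = Mul(Add(18, O), Add(O, Pow(O, 2))) (Function('m')(O) = Mul(Add(O, Pow(O, 2)), Add(O, 18)) = Mul(Add(O, Pow(O, 2)), Add(18, O)) = Mul(Add(18, O), Add(O, Pow(O, 2))))
Mul(Function('m')(Function('a')(3, 2)), 203) = Mul(Mul(-12, Add(18, Pow(-12, 2), Mul(19, -12))), 203) = Mul(Mul(-12, Add(18, 144, -228)), 203) = Mul(Mul(-12, -66), 203) = Mul(792, 203) = 160776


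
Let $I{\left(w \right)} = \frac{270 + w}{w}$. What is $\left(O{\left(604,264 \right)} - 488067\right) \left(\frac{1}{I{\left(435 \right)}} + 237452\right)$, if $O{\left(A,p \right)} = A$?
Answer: $- \frac{5440220157399}{47} \approx -1.1575 \cdot 10^{11}$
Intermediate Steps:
$I{\left(w \right)} = \frac{270 + w}{w}$
$\left(O{\left(604,264 \right)} - 488067\right) \left(\frac{1}{I{\left(435 \right)}} + 237452\right) = \left(604 - 488067\right) \left(\frac{1}{\frac{1}{435} \left(270 + 435\right)} + 237452\right) = - 487463 \left(\frac{1}{\frac{1}{435} \cdot 705} + 237452\right) = - 487463 \left(\frac{1}{\frac{47}{29}} + 237452\right) = - 487463 \left(\frac{29}{47} + 237452\right) = \left(-487463\right) \frac{11160273}{47} = - \frac{5440220157399}{47}$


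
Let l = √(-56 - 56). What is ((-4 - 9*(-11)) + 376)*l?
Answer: 1884*I*√7 ≈ 4984.6*I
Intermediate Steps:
l = 4*I*√7 (l = √(-112) = 4*I*√7 ≈ 10.583*I)
((-4 - 9*(-11)) + 376)*l = ((-4 - 9*(-11)) + 376)*(4*I*√7) = ((-4 + 99) + 376)*(4*I*√7) = (95 + 376)*(4*I*√7) = 471*(4*I*√7) = 1884*I*√7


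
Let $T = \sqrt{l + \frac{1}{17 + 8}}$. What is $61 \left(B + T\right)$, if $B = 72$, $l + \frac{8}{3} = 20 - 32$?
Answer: $4392 + \frac{61 i \sqrt{3291}}{15} \approx 4392.0 + 233.29 i$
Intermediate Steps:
$l = - \frac{44}{3}$ ($l = - \frac{8}{3} + \left(20 - 32\right) = - \frac{8}{3} - 12 = - \frac{44}{3} \approx -14.667$)
$T = \frac{i \sqrt{3291}}{15}$ ($T = \sqrt{- \frac{44}{3} + \frac{1}{17 + 8}} = \sqrt{- \frac{44}{3} + \frac{1}{25}} = \sqrt{- \frac{1097}{75}} = \frac{i \sqrt{3291}}{15} \approx 3.8245 i$)
$61 \left(B + T\right) = 61 \left(72 + \frac{i \sqrt{3291}}{15}\right) = 4392 + \frac{61 i \sqrt{3291}}{15}$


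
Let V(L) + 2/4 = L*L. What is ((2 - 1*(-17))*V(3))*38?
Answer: 6137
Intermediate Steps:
V(L) = -1/2 + L**2 (V(L) = -1/2 + L*L = -1/2 + L**2)
((2 - 1*(-17))*V(3))*38 = ((2 - 1*(-17))*(-1/2 + 3**2))*38 = ((2 + 17)*(-1/2 + 9))*38 = (19*(17/2))*38 = (323/2)*38 = 6137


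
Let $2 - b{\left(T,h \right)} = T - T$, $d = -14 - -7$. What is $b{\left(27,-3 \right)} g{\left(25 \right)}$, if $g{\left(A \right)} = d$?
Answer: $-14$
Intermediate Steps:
$d = -7$ ($d = -14 + 7 = -7$)
$g{\left(A \right)} = -7$
$b{\left(T,h \right)} = 2$ ($b{\left(T,h \right)} = 2 - \left(T - T\right) = 2 - 0 = 2 + 0 = 2$)
$b{\left(27,-3 \right)} g{\left(25 \right)} = 2 \left(-7\right) = -14$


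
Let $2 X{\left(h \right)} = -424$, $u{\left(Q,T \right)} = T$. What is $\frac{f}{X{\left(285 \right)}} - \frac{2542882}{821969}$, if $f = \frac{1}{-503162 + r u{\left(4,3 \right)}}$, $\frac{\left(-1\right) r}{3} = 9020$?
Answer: $- \frac{315013502950559}{101825933992376} \approx -3.0936$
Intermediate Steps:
$r = -27060$ ($r = \left(-3\right) 9020 = -27060$)
$X{\left(h \right)} = -212$ ($X{\left(h \right)} = \frac{1}{2} \left(-424\right) = -212$)
$f = - \frac{1}{584342}$ ($f = \frac{1}{-503162 - 81180} = \frac{1}{-584342} = - \frac{1}{584342} \approx -1.7113 \cdot 10^{-6}$)
$\frac{f}{X{\left(285 \right)}} - \frac{2542882}{821969} = - \frac{1}{584342 \left(-212\right)} - \frac{2542882}{821969} = \left(- \frac{1}{584342}\right) \left(- \frac{1}{212}\right) - \frac{2542882}{821969} = \frac{1}{123880504} - \frac{2542882}{821969} = - \frac{315013502950559}{101825933992376}$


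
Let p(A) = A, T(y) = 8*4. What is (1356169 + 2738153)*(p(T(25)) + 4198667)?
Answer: 17190825687078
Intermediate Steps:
T(y) = 32
(1356169 + 2738153)*(p(T(25)) + 4198667) = (1356169 + 2738153)*(32 + 4198667) = 4094322*4198699 = 17190825687078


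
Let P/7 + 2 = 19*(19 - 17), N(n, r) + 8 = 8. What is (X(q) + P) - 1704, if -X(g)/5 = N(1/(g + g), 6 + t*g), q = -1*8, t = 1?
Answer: -1452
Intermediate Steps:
q = -8
N(n, r) = 0 (N(n, r) = -8 + 8 = 0)
P = 252 (P = -14 + 7*(19*(19 - 17)) = -14 + 7*(19*2) = -14 + 7*38 = -14 + 266 = 252)
X(g) = 0 (X(g) = -5*0 = 0)
(X(q) + P) - 1704 = (0 + 252) - 1704 = 252 - 1704 = -1452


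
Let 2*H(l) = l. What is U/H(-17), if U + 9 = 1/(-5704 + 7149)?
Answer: 26008/24565 ≈ 1.0587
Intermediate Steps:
U = -13004/1445 (U = -9 + 1/(-5704 + 7149) = -9 + 1/1445 = -13004/1445 ≈ -8.9993)
H(l) = l/2
U/H(-17) = -13004/(1445*((½)*(-17))) = -13004/(1445*(-17/2)) = -13004/1445*(-2/17) = 26008/24565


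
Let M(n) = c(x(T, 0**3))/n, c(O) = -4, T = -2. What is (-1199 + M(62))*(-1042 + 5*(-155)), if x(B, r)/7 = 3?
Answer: 67539707/31 ≈ 2.1787e+6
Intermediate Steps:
x(B, r) = 21 (x(B, r) = 7*3 = 21)
M(n) = -4/n
(-1199 + M(62))*(-1042 + 5*(-155)) = (-1199 - 4/62)*(-1042 + 5*(-155)) = (-1199 - 4*1/62)*(-1042 - 775) = (-1199 - 2/31)*(-1817) = -37171/31*(-1817) = 67539707/31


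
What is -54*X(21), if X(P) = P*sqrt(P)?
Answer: -1134*sqrt(21) ≈ -5196.6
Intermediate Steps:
X(P) = P**(3/2)
-54*X(21) = -1134*sqrt(21)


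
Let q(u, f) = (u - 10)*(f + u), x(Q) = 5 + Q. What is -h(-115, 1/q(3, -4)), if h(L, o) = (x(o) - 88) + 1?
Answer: 573/7 ≈ 81.857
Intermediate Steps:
q(u, f) = (-10 + u)*(f + u)
h(L, o) = -82 + o (h(L, o) = ((5 + o) - 88) + 1 = (-83 + o) + 1 = -82 + o)
-h(-115, 1/q(3, -4)) = -(-82 + 1/(3² - 10*(-4) - 10*3 - 4*3)) = -(-82 + 1/(9 + 40 - 30 - 12)) = -(-82 + 1/7) = -(-82 + ⅐) = -1*(-573/7) = 573/7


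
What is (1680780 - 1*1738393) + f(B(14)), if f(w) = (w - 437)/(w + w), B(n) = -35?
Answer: -2016219/35 ≈ -57606.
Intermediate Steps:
f(w) = (-437 + w)/(2*w) (f(w) = (-437 + w)/((2*w)) = (-437 + w)*(1/(2*w)) = (-437 + w)/(2*w))
(1680780 - 1*1738393) + f(B(14)) = (1680780 - 1*1738393) + (½)*(-437 - 35)/(-35) = (1680780 - 1738393) + (½)*(-1/35)*(-472) = -57613 + 236/35 = -2016219/35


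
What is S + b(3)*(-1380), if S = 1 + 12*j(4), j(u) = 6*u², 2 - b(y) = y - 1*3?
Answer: -1607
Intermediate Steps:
b(y) = 5 - y (b(y) = 2 - (y - 1*3) = 2 - (y - 3) = 2 - (-3 + y) = 2 + (3 - y) = 5 - y)
S = 1153 (S = 1 + 12*(6*4²) = 1 + 12*(6*16) = 1 + 12*96 = 1 + 1152 = 1153)
S + b(3)*(-1380) = 1153 + (5 - 1*3)*(-1380) = 1153 + (5 - 3)*(-1380) = 1153 + 2*(-1380) = 1153 - 2760 = -1607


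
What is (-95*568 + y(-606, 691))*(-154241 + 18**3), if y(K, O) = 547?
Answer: 7926969917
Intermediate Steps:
(-95*568 + y(-606, 691))*(-154241 + 18**3) = (-95*568 + 547)*(-154241 + 18**3) = (-53960 + 547)*(-154241 + 5832) = -53413*(-148409) = 7926969917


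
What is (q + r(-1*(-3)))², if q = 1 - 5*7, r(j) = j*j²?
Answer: 49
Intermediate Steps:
r(j) = j³
q = -34 (q = 1 - 35 = -34)
(q + r(-1*(-3)))² = (-34 + (-1*(-3))³)² = (-34 + 3³)² = (-34 + 27)² = (-7)² = 49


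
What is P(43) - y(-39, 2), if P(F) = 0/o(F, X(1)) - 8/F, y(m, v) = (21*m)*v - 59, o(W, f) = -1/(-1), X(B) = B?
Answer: 72963/43 ≈ 1696.8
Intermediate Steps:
o(W, f) = 1 (o(W, f) = -1*(-1) = 1)
y(m, v) = -59 + 21*m*v (y(m, v) = 21*m*v - 59 = -59 + 21*m*v)
P(F) = -8/F (P(F) = 0/1 - 8/F = 0*1 - 8/F = 0 - 8/F = -8/F)
P(43) - y(-39, 2) = -8/43 - (-59 + 21*(-39)*2) = -8*1/43 - (-59 - 1638) = -8/43 - 1*(-1697) = -8/43 + 1697 = 72963/43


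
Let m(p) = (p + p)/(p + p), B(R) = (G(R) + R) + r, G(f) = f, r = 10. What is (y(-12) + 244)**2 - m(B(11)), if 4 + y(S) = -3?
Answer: 56168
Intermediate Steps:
y(S) = -7 (y(S) = -4 - 3 = -7)
B(R) = 10 + 2*R (B(R) = (R + R) + 10 = 2*R + 10 = 10 + 2*R)
m(p) = 1 (m(p) = (2*p)/((2*p)) = (2*p)*(1/(2*p)) = 1)
(y(-12) + 244)**2 - m(B(11)) = (-7 + 244)**2 - 1*1 = 237**2 - 1 = 56169 - 1 = 56168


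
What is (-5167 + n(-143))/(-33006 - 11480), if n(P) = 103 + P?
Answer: 5207/44486 ≈ 0.11705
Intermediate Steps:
(-5167 + n(-143))/(-33006 - 11480) = (-5167 + (103 - 143))/(-33006 - 11480) = (-5167 - 40)/(-44486) = -5207*(-1/44486) = 5207/44486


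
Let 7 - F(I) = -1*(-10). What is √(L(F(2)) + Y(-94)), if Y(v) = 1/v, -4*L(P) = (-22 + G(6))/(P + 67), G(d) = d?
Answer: √1833/188 ≈ 0.22773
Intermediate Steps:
F(I) = -3 (F(I) = 7 - (-1)*(-10) = 7 - 1*10 = 7 - 10 = -3)
L(P) = 4/(67 + P) (L(P) = -(-22 + 6)/(4*(P + 67)) = -(-4)/(67 + P) = 4/(67 + P))
√(L(F(2)) + Y(-94)) = √(4/(67 - 3) + 1/(-94)) = √(4/64 - 1/94) = √(4*(1/64) - 1/94) = √(1/16 - 1/94) = √(39/752) = √1833/188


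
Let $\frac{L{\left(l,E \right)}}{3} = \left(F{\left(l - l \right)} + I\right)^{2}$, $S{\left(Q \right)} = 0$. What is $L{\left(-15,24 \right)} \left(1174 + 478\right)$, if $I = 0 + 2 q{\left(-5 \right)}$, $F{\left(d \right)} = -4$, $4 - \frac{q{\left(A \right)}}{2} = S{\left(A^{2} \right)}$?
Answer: $713664$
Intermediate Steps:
$q{\left(A \right)} = 8$ ($q{\left(A \right)} = 8 - 0 = 8 + 0 = 8$)
$I = 16$ ($I = 0 + 2 \cdot 8 = 0 + 16 = 16$)
$L{\left(l,E \right)} = 432$ ($L{\left(l,E \right)} = 3 \left(-4 + 16\right)^{2} = 3 \cdot 12^{2} = 3 \cdot 144 = 432$)
$L{\left(-15,24 \right)} \left(1174 + 478\right) = 432 \left(1174 + 478\right) = 432 \cdot 1652 = 713664$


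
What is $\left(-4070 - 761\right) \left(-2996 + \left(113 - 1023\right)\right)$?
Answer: $18869886$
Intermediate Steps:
$\left(-4070 - 761\right) \left(-2996 + \left(113 - 1023\right)\right) = - 4831 \left(-2996 + \left(113 - 1023\right)\right) = - 4831 \left(-2996 - 910\right) = \left(-4831\right) \left(-3906\right) = 18869886$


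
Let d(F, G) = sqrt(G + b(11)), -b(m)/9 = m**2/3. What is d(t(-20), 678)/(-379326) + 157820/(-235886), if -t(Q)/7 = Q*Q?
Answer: -78910/117943 - sqrt(35)/126442 ≈ -0.66910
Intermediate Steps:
t(Q) = -7*Q**2 (t(Q) = -7*Q*Q = -7*Q**2)
b(m) = -3*m**2 (b(m) = -9*m**2/3 = -3*m**2)
d(F, G) = sqrt(-363 + G) (d(F, G) = sqrt(G - 3*11**2) = sqrt(G - 3*121) = sqrt(G - 363) = sqrt(-363 + G))
d(t(-20), 678)/(-379326) + 157820/(-235886) = sqrt(-363 + 678)/(-379326) + 157820/(-235886) = sqrt(315)*(-1/379326) + 157820*(-1/235886) = (3*sqrt(35))*(-1/379326) - 78910/117943 = -sqrt(35)/126442 - 78910/117943 = -78910/117943 - sqrt(35)/126442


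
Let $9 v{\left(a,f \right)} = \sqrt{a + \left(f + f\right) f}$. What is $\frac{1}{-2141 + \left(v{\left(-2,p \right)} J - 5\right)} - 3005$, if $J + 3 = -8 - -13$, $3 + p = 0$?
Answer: $- \frac{58014539}{19306} \approx -3005.0$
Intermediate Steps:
$p = -3$ ($p = -3 + 0 = -3$)
$J = 2$ ($J = -3 - -5 = -3 + \left(-8 + 13\right) = -3 + 5 = 2$)
$v{\left(a,f \right)} = \frac{\sqrt{a + 2 f^{2}}}{9}$ ($v{\left(a,f \right)} = \frac{\sqrt{a + \left(f + f\right) f}}{9} = \frac{\sqrt{a + 2 f f}}{9} = \frac{\sqrt{a + 2 f^{2}}}{9}$)
$\frac{1}{-2141 + \left(v{\left(-2,p \right)} J - 5\right)} - 3005 = \frac{1}{-2141 - \left(5 - \frac{\sqrt{-2 + 2 \left(-3\right)^{2}}}{9} \cdot 2\right)} - 3005 = \frac{1}{-2141 - \left(5 - \frac{\sqrt{-2 + 2 \cdot 9}}{9} \cdot 2\right)} - 3005 = \frac{1}{-2141 - \left(5 - \frac{\sqrt{-2 + 18}}{9} \cdot 2\right)} - 3005 = \frac{1}{-2141 - \left(5 - \frac{\sqrt{16}}{9} \cdot 2\right)} - 3005 = \frac{1}{-2141 - \left(5 - \frac{1}{9} \cdot 4 \cdot 2\right)} - 3005 = \frac{1}{-2141 + \left(\frac{4}{9} \cdot 2 - 5\right)} - 3005 = \frac{1}{-2141 + \left(\frac{8}{9} - 5\right)} - 3005 = \frac{1}{-2141 - \frac{37}{9}} - 3005 = \frac{1}{- \frac{19306}{9}} - 3005 = - \frac{9}{19306} - 3005 = - \frac{58014539}{19306}$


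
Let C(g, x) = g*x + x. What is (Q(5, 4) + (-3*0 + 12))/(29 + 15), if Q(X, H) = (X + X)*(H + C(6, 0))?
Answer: 13/11 ≈ 1.1818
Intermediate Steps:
C(g, x) = x + g*x
Q(X, H) = 2*H*X (Q(X, H) = (X + X)*(H + 0*(1 + 6)) = (2*X)*(H + 0*7) = (2*X)*(H + 0) = (2*X)*H = 2*H*X)
(Q(5, 4) + (-3*0 + 12))/(29 + 15) = (2*4*5 + (-3*0 + 12))/(29 + 15) = (40 + (0 + 12))/44 = (40 + 12)*(1/44) = 52*(1/44) = 13/11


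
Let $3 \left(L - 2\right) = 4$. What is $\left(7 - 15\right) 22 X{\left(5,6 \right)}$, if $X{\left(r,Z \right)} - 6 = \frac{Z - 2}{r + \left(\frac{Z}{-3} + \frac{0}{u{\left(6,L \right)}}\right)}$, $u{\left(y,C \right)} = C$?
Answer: $- \frac{3872}{3} \approx -1290.7$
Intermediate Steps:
$L = \frac{10}{3}$ ($L = 2 + \frac{1}{3} \cdot 4 = 2 + \frac{4}{3} = \frac{10}{3} \approx 3.3333$)
$X{\left(r,Z \right)} = 6 + \frac{-2 + Z}{r - \frac{Z}{3}}$ ($X{\left(r,Z \right)} = 6 + \frac{Z - 2}{r + \left(\frac{Z}{-3} + \frac{0}{\frac{10}{3}}\right)} = 6 + \frac{-2 + Z}{r + \left(Z \left(- \frac{1}{3}\right) + 0 \cdot \frac{3}{10}\right)} = 6 + \frac{-2 + Z}{r + \left(- \frac{Z}{3} + 0\right)} = 6 + \frac{-2 + Z}{r - \frac{Z}{3}}$)
$\left(7 - 15\right) 22 X{\left(5,6 \right)} = \left(7 - 15\right) 22 \frac{3 \left(2 + 6 - 30\right)}{6 - 15} = \left(-8\right) 22 \frac{3 \left(2 + 6 - 30\right)}{6 - 15} = - 176 \cdot 3 \frac{1}{-9} \left(-22\right) = - 176 \cdot 3 \left(- \frac{1}{9}\right) \left(-22\right) = \left(-176\right) \frac{22}{3} = - \frac{3872}{3}$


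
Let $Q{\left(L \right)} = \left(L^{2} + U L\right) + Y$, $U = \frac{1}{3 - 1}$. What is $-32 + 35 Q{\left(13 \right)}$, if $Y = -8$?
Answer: $\frac{11661}{2} \approx 5830.5$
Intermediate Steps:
$U = \frac{1}{2} \approx 0.5$
$Q{\left(L \right)} = -8 + L^{2} + \frac{L}{2}$ ($Q{\left(L \right)} = \left(L^{2} + \frac{L}{2}\right) - 8 = -8 + L^{2} + \frac{L}{2}$)
$-32 + 35 Q{\left(13 \right)} = -32 + 35 \left(-8 + 13^{2} + \frac{1}{2} \cdot 13\right) = -32 + 35 \left(-8 + 169 + \frac{13}{2}\right) = -32 + 35 \cdot \frac{335}{2} = -32 + \frac{11725}{2} = \frac{11661}{2}$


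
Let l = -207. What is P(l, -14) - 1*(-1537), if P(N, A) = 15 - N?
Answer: 1759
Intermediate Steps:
P(l, -14) - 1*(-1537) = (15 - 1*(-207)) - 1*(-1537) = (15 + 207) + 1537 = 222 + 1537 = 1759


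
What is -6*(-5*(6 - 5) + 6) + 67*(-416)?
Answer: -27878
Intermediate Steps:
-6*(-5*(6 - 5) + 6) + 67*(-416) = -6*(-5*1 + 6) - 27872 = -6*(-5 + 6) - 27872 = -6*1 - 27872 = -6 - 27872 = -27878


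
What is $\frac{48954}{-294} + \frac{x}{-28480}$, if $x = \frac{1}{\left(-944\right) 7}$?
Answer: $- \frac{219355694073}{1317370880} \approx -166.51$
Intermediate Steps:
$x = - \frac{1}{6608}$ ($x = \frac{1}{-6608} = - \frac{1}{6608} \approx -0.00015133$)
$\frac{48954}{-294} + \frac{x}{-28480} = \frac{48954}{-294} - \frac{1}{6608 \left(-28480\right)} = 48954 \left(- \frac{1}{294}\right) - - \frac{1}{188195840} = - \frac{8159}{49} + \frac{1}{188195840} = - \frac{219355694073}{1317370880}$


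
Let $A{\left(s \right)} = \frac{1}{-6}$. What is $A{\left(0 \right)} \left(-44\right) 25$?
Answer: $\frac{550}{3} \approx 183.33$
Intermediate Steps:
$A{\left(s \right)} = - \frac{1}{6}$
$A{\left(0 \right)} \left(-44\right) 25 = \left(- \frac{1}{6}\right) \left(-44\right) 25 = \frac{22}{3} \cdot 25 = \frac{550}{3}$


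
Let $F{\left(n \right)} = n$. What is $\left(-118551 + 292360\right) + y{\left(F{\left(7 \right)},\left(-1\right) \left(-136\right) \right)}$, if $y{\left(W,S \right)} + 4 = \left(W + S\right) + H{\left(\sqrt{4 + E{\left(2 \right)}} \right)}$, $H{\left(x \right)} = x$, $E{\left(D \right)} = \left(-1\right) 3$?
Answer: $173949$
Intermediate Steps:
$E{\left(D \right)} = -3$
$y{\left(W,S \right)} = -3 + S + W$ ($y{\left(W,S \right)} = -4 + \left(\left(W + S\right) + \sqrt{4 - 3}\right) = -4 + \left(\left(S + W\right) + \sqrt{1}\right) = -4 + \left(\left(S + W\right) + 1\right) = -4 + \left(1 + S + W\right) = -3 + S + W$)
$\left(-118551 + 292360\right) + y{\left(F{\left(7 \right)},\left(-1\right) \left(-136\right) \right)} = \left(-118551 + 292360\right) - -140 = 173809 + \left(-3 + 136 + 7\right) = 173809 + 140 = 173949$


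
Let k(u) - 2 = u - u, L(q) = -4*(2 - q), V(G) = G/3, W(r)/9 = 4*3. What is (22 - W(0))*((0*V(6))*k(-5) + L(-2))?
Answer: 1376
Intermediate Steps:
W(r) = 108 (W(r) = 9*(4*3) = 9*12 = 108)
V(G) = G/3 (V(G) = G*(⅓) = G/3)
L(q) = -8 + 4*q
k(u) = 2 (k(u) = 2 + (u - u) = 2 + 0 = 2)
(22 - W(0))*((0*V(6))*k(-5) + L(-2)) = (22 - 1*108)*((0*((⅓)*6))*2 + (-8 + 4*(-2))) = (22 - 108)*((0*2)*2 + (-8 - 8)) = -86*(0*2 - 16) = -86*(0 - 16) = -86*(-16) = 1376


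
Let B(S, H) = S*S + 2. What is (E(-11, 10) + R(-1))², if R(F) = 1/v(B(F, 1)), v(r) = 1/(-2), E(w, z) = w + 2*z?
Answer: 49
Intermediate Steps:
B(S, H) = 2 + S² (B(S, H) = S² + 2 = 2 + S²)
v(r) = -½
R(F) = -2 (R(F) = 1/(-½) = -2)
(E(-11, 10) + R(-1))² = ((-11 + 2*10) - 2)² = ((-11 + 20) - 2)² = (9 - 2)² = 7² = 49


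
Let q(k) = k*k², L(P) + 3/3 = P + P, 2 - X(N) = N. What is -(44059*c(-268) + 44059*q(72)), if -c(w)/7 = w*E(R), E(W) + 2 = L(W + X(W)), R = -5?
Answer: -16527588316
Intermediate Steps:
X(N) = 2 - N
L(P) = -1 + 2*P (L(P) = -1 + (P + P) = -1 + 2*P)
E(W) = 1 (E(W) = -2 + (-1 + 2*(W + (2 - W))) = -2 + (-1 + 2*2) = -2 + (-1 + 4) = -2 + 3 = 1)
q(k) = k³
c(w) = -7*w
-(44059*c(-268) + 44059*q(72)) = -44059/(1/(-7*(-268) + 72³)) = -44059/(1/(1876 + 373248)) = -44059/(1/375124) = -44059/1/375124 = -44059*375124 = -16527588316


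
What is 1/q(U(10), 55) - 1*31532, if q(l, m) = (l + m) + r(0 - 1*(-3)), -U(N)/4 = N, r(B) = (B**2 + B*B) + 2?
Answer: -1103619/35 ≈ -31532.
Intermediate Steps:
r(B) = 2 + 2*B**2 (r(B) = (B**2 + B**2) + 2 = 2*B**2 + 2 = 2 + 2*B**2)
U(N) = -4*N
q(l, m) = 20 + l + m (q(l, m) = (l + m) + (2 + 2*(0 - 1*(-3))**2) = (l + m) + (2 + 2*(0 + 3)**2) = (l + m) + (2 + 2*3**2) = (l + m) + (2 + 2*9) = (l + m) + (2 + 18) = (l + m) + 20 = 20 + l + m)
1/q(U(10), 55) - 1*31532 = 1/(20 - 4*10 + 55) - 1*31532 = 1/(20 - 40 + 55) - 31532 = 1/35 - 31532 = -1103619/35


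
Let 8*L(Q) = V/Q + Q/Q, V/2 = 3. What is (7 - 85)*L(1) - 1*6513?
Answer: -26325/4 ≈ -6581.3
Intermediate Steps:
V = 6 (V = 2*3 = 6)
L(Q) = ⅛ + 3/(4*Q) (L(Q) = (6/Q + Q/Q)/8 = (6/Q + 1)/8 = (1 + 6/Q)/8 = ⅛ + 3/(4*Q))
(7 - 85)*L(1) - 1*6513 = (7 - 85)*((⅛)*(6 + 1)/1) - 1*6513 = -39*7/4 - 6513 = -78*7/8 - 6513 = -273/4 - 6513 = -26325/4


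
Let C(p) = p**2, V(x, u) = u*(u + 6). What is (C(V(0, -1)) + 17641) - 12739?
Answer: 4927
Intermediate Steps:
V(x, u) = u*(6 + u)
(C(V(0, -1)) + 17641) - 12739 = ((-(6 - 1))**2 + 17641) - 12739 = ((-1*5)**2 + 17641) - 12739 = ((-5)**2 + 17641) - 12739 = (25 + 17641) - 12739 = 17666 - 12739 = 4927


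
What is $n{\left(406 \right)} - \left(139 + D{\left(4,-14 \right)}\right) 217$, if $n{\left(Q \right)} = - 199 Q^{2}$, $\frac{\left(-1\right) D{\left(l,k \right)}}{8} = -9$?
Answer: $-32848151$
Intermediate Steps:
$D{\left(l,k \right)} = 72$ ($D{\left(l,k \right)} = \left(-8\right) \left(-9\right) = 72$)
$n{\left(406 \right)} - \left(139 + D{\left(4,-14 \right)}\right) 217 = - 199 \cdot 406^{2} - \left(139 + 72\right) 217 = \left(-199\right) 164836 - 211 \cdot 217 = -32802364 - 45787 = -32848151$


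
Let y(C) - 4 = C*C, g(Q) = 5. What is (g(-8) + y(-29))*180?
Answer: 153000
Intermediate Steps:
y(C) = 4 + C² (y(C) = 4 + C*C = 4 + C²)
(g(-8) + y(-29))*180 = (5 + (4 + (-29)²))*180 = (5 + (4 + 841))*180 = (5 + 845)*180 = 850*180 = 153000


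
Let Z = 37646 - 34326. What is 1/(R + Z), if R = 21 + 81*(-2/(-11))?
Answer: 11/36913 ≈ 0.00029800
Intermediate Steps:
Z = 3320
R = 393/11 (R = 21 + 81*(-2*(-1/11)) = 21 + 81*(2/11) = 21 + 162/11 = 393/11 ≈ 35.727)
1/(R + Z) = 1/(393/11 + 3320) = 1/(36913/11) = 11/36913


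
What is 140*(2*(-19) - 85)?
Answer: -17220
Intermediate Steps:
140*(2*(-19) - 85) = 140*(-38 - 85) = 140*(-123) = -17220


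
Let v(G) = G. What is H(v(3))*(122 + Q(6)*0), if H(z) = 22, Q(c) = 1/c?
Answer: 2684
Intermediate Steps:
H(v(3))*(122 + Q(6)*0) = 22*(122 + 0/6) = 22*(122 + (⅙)*0) = 22*(122 + 0) = 22*122 = 2684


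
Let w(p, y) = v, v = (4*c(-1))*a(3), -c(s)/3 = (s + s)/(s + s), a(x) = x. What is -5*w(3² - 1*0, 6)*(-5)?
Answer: -900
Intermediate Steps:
c(s) = -3 (c(s) = -3*(s + s)/(s + s) = -3*2*s/(2*s) = -3*2*s*1/(2*s) = -3*1 = -3)
v = -36 (v = (4*(-3))*3 = -12*3 = -36)
w(p, y) = -36
-5*w(3² - 1*0, 6)*(-5) = -5*(-36)*(-5) = 180*(-5) = -900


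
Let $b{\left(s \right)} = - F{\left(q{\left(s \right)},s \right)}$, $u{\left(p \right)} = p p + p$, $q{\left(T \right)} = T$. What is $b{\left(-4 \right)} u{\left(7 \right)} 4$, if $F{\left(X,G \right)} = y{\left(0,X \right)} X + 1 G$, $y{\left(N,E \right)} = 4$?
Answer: $4480$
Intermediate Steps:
$u{\left(p \right)} = p + p^{2}$ ($u{\left(p \right)} = p^{2} + p = p + p^{2}$)
$F{\left(X,G \right)} = G + 4 X$ ($F{\left(X,G \right)} = 4 X + 1 G = 4 X + G = G + 4 X$)
$b{\left(s \right)} = - 5 s$ ($b{\left(s \right)} = - (s + 4 s) = - 5 s$)
$b{\left(-4 \right)} u{\left(7 \right)} 4 = \left(-5\right) \left(-4\right) 7 \left(1 + 7\right) 4 = 20 \cdot 7 \cdot 8 \cdot 4 = 20 \cdot 56 \cdot 4 = 1120 \cdot 4 = 4480$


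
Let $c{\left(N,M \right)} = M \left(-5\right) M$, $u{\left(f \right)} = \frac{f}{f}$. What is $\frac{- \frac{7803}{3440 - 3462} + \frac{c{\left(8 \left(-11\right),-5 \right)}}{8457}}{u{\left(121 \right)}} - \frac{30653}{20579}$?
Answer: $\frac{1352247907697}{3828805266} \approx 353.18$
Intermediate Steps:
$u{\left(f \right)} = 1$
$c{\left(N,M \right)} = - 5 M^{2}$ ($c{\left(N,M \right)} = - 5 M M = - 5 M^{2}$)
$\frac{- \frac{7803}{3440 - 3462} + \frac{c{\left(8 \left(-11\right),-5 \right)}}{8457}}{u{\left(121 \right)}} - \frac{30653}{20579} = \frac{- \frac{7803}{3440 - 3462} + \frac{\left(-5\right) \left(-5\right)^{2}}{8457}}{1} - \frac{30653}{20579} = \left(- \frac{7803}{3440 - 3462} + \left(-5\right) 25 \cdot \frac{1}{8457}\right) 1 - \frac{30653}{20579} = \left(- \frac{7803}{-22} - \frac{125}{8457}\right) 1 - \frac{30653}{20579} = \left(\left(-7803\right) \left(- \frac{1}{22}\right) - \frac{125}{8457}\right) 1 - \frac{30653}{20579} = \left(\frac{7803}{22} - \frac{125}{8457}\right) 1 - \frac{30653}{20579} = \frac{65987221}{186054} \cdot 1 - \frac{30653}{20579} = \frac{65987221}{186054} - \frac{30653}{20579} = \frac{1352247907697}{3828805266}$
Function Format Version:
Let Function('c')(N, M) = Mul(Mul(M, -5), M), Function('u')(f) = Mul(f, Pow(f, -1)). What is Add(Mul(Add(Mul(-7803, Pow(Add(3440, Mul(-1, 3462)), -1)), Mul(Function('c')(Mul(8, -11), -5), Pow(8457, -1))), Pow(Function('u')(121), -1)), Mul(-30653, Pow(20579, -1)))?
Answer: Rational(1352247907697, 3828805266) ≈ 353.18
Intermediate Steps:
Function('u')(f) = 1
Function('c')(N, M) = Mul(-5, Pow(M, 2)) (Function('c')(N, M) = Mul(Mul(-5, M), M) = Mul(-5, Pow(M, 2)))
Add(Mul(Add(Mul(-7803, Pow(Add(3440, Mul(-1, 3462)), -1)), Mul(Function('c')(Mul(8, -11), -5), Pow(8457, -1))), Pow(Function('u')(121), -1)), Mul(-30653, Pow(20579, -1))) = Add(Mul(Add(Mul(-7803, Pow(Add(3440, Mul(-1, 3462)), -1)), Mul(Mul(-5, Pow(-5, 2)), Pow(8457, -1))), Pow(1, -1)), Mul(-30653, Pow(20579, -1))) = Add(Mul(Add(Mul(-7803, Pow(Add(3440, -3462), -1)), Mul(Mul(-5, 25), Rational(1, 8457))), 1), Mul(-30653, Rational(1, 20579))) = Add(Mul(Add(Mul(-7803, Pow(-22, -1)), Mul(-125, Rational(1, 8457))), 1), Rational(-30653, 20579)) = Add(Mul(Add(Mul(-7803, Rational(-1, 22)), Rational(-125, 8457)), 1), Rational(-30653, 20579)) = Add(Mul(Add(Rational(7803, 22), Rational(-125, 8457)), 1), Rational(-30653, 20579)) = Add(Mul(Rational(65987221, 186054), 1), Rational(-30653, 20579)) = Add(Rational(65987221, 186054), Rational(-30653, 20579)) = Rational(1352247907697, 3828805266)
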